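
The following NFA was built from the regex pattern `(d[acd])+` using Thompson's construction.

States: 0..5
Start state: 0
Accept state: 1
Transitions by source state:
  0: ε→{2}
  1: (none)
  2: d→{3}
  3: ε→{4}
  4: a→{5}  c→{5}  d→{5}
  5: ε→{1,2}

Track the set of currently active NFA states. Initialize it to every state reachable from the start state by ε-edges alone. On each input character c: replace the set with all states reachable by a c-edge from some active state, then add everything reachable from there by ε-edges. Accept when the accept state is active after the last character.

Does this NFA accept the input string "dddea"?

Answer: REJECT

Steps:
S₀ = ε-closure({0}) = {0,2}
'd' @ 1: {3,4}
'd' @ 2: {1,2,5}  (accept∈set)
'd' @ 3: {3,4}
'e' @ 4: {}  — no active states
rest 'a' ignored (set empty)
final: {}; accept 1 not in set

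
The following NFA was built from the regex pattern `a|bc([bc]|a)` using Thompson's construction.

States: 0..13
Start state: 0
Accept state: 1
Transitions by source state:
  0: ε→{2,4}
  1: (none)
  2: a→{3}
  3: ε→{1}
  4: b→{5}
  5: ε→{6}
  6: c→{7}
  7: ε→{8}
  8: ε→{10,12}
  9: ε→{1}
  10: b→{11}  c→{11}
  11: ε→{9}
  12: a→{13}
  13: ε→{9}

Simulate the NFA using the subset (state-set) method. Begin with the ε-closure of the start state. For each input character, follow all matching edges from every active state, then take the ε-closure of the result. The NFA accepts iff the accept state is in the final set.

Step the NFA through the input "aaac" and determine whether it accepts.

Answer: REJECT

Trace:
initial (ε-close {0}): {0,2,4}
'a' @ 1: {1,3}  [accepting]
'a' @ 2: {}  — dead — no transitions
rest 'ac' ignored (set empty)
final: {}; accept 1 not in set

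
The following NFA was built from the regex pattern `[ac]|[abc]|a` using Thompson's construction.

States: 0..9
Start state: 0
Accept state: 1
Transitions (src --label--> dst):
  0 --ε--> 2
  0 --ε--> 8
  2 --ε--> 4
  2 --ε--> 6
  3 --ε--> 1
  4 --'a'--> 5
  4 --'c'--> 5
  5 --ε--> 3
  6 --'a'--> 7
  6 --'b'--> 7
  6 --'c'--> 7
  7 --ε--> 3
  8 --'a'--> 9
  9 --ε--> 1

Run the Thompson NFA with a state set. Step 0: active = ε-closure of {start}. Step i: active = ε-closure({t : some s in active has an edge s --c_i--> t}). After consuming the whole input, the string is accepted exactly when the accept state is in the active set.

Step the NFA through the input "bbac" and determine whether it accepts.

Answer: REJECT

Trace:
start: ε-closure({0}) = {0,2,4,6,8}
'b' @ 1: {1,3,7}  (accept∈set)
'b' @ 2: {}  — no active states
rest 'ac' ignored (set empty)
final: {}; accept 1 not in set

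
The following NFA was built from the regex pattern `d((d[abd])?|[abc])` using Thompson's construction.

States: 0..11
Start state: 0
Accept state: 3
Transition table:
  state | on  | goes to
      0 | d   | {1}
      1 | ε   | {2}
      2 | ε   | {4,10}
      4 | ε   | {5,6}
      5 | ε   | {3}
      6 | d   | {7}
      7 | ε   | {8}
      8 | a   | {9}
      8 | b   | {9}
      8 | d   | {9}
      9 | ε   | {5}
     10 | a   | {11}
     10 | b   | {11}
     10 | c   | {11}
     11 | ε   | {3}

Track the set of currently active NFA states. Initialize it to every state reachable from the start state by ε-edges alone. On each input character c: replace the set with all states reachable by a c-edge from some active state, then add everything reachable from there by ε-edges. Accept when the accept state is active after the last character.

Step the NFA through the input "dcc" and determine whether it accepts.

initial (ε-close {0}): {0}
'd' @ 1: {1,2,3,4,5,6,10}  [accepting]
'c' @ 2: {3,11}  [accepting]
'c' @ 3: {}  — dead — no transitions
final: {}; accept 3 not in set

Answer: REJECT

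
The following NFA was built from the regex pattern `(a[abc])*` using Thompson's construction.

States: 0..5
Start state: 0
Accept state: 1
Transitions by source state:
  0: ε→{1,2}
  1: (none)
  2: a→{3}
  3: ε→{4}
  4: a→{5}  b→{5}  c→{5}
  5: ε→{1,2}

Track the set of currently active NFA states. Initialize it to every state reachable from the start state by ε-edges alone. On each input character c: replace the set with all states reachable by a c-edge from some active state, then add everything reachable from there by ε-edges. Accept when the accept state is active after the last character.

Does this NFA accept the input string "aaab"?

initial (ε-close {0}): {0,1,2}
'a' @ 1: {3,4}
'a' @ 2: {1,2,5}  [accepting]
'a' @ 3: {3,4}
'b' @ 4: {1,2,5}  [accepting]
final: {1,2,5}; accept 1 in set

Answer: ACCEPT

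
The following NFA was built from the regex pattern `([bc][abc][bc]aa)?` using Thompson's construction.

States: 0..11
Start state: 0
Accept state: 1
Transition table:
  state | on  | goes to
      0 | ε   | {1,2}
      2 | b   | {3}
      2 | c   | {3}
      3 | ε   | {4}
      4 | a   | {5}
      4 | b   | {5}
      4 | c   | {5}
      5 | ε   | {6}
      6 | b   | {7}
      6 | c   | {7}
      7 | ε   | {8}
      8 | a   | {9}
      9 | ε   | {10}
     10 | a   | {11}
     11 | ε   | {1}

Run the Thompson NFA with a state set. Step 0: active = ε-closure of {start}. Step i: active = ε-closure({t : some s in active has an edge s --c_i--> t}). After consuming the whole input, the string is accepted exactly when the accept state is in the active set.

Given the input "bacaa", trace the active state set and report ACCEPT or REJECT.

initial (ε-close {0}): {0,1,2}
'b' @ 1: {3,4}
'a' @ 2: {5,6}
'c' @ 3: {7,8}
'a' @ 4: {9,10}
'a' @ 5: {1,11}  (accept∈set)
end set {1,11} — state 1 in

Answer: ACCEPT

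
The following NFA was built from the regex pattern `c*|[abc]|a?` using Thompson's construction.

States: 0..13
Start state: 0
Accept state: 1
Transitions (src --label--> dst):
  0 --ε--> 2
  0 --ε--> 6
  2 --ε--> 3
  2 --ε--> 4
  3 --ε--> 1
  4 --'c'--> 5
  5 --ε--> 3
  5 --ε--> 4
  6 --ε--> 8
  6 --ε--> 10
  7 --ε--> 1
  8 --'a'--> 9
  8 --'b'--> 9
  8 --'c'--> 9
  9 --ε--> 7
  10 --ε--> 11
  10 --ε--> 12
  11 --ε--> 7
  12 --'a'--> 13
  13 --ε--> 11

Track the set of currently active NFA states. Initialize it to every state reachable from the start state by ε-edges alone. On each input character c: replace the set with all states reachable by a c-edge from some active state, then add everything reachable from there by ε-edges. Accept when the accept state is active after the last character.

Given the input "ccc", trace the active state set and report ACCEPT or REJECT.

initial (ε-close {0}): {0,1,2,3,4,6,7,8,10,11,12}
'c' @ 1: {1,3,4,5,7,9}  [accepting]
'c' @ 2: {1,3,4,5}  [accepting]
'c' @ 3: {1,3,4,5}  [accepting]
end set {1,3,4,5} — state 1 in

Answer: ACCEPT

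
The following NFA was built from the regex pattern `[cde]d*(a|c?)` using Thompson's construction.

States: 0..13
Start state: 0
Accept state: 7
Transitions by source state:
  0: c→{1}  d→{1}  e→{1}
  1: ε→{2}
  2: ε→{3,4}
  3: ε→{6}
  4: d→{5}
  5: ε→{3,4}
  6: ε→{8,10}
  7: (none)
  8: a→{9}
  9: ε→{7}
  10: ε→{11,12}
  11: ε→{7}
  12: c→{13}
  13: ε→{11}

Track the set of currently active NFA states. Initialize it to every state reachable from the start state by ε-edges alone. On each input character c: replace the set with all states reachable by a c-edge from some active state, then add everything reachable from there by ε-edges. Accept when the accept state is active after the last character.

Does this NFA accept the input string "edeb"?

S₀ = ε-closure({0}) = {0}
'e' @ 1: {1,2,3,4,6,7,8,10,11,12}  [accepting]
'd' @ 2: {3,4,5,6,7,8,10,11,12}  [accepting]
'e' @ 3: {}  — state set empty
rest 'b' ignored (set empty)
final: {}; accept 7 not in set

Answer: REJECT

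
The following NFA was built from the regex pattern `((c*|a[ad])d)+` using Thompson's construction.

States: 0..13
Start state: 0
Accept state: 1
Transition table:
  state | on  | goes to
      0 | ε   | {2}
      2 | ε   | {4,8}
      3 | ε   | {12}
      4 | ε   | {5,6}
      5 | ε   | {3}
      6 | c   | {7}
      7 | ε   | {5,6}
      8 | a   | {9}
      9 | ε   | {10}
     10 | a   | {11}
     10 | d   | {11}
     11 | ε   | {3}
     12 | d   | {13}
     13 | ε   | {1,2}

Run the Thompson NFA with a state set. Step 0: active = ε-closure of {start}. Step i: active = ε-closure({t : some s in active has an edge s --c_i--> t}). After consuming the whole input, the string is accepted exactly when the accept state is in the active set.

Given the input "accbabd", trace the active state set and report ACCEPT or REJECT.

Answer: REJECT

Steps:
start: ε-closure({0}) = {0,2,3,4,5,6,8,12}
'a' @ 1: {9,10}
'c' @ 2: {}  — state set empty
rest 'cbabd' ignored (set empty)
final: {}; accept 1 not in set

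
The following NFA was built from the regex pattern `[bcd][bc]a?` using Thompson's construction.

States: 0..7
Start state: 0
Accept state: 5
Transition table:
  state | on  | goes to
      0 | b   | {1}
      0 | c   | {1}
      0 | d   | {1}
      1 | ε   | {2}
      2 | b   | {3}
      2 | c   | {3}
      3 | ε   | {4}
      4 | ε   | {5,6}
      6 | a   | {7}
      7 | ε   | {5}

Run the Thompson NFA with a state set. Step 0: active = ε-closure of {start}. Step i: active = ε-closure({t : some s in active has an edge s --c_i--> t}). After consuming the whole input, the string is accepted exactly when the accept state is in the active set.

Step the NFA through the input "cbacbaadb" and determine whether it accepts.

Answer: REJECT

Steps:
initial (ε-close {0}): {0}
'c' @ 1: {1,2}
'b' @ 2: {3,4,5,6}  [accepting]
'a' @ 3: {5,7}  [accepting]
'c' @ 4: {}  — dead — no transitions
rest 'baadb' ignored (set empty)
after full input: {}  (accept=5 not in)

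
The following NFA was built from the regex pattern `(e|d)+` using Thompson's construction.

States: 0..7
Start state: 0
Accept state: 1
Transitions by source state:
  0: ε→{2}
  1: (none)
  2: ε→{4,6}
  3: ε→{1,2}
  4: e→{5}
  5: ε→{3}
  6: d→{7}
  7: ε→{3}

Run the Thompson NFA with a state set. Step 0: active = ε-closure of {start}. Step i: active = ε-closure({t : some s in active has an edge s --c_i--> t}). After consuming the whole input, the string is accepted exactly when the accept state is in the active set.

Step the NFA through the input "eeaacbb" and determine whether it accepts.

S₀ = ε-closure({0}) = {0,2,4,6}
'e' @ 1: {1,2,3,4,5,6}  (accept∈set)
'e' @ 2: {1,2,3,4,5,6}  (accept∈set)
'a' @ 3: {}  — dead — no transitions
rest 'acbb' ignored (set empty)
final: {}; accept 1 not in set

Answer: REJECT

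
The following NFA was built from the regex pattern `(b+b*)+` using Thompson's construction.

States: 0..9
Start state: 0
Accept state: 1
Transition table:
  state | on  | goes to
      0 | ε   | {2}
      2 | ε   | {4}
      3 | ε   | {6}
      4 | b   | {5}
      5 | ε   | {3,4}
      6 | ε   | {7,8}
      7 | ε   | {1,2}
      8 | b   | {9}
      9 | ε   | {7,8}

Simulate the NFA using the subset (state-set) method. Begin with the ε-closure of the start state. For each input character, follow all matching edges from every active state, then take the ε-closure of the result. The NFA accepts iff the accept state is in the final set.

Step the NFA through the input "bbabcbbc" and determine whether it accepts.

Answer: REJECT

Trace:
initial (ε-close {0}): {0,2,4}
'b' @ 1: {1,2,3,4,5,6,7,8}  (accept∈set)
'b' @ 2: {1,2,3,4,5,6,7,8,9}  (accept∈set)
'a' @ 3: {}  — no active states
rest 'bcbbc' ignored (set empty)
after full input: {}  (accept=1 not in)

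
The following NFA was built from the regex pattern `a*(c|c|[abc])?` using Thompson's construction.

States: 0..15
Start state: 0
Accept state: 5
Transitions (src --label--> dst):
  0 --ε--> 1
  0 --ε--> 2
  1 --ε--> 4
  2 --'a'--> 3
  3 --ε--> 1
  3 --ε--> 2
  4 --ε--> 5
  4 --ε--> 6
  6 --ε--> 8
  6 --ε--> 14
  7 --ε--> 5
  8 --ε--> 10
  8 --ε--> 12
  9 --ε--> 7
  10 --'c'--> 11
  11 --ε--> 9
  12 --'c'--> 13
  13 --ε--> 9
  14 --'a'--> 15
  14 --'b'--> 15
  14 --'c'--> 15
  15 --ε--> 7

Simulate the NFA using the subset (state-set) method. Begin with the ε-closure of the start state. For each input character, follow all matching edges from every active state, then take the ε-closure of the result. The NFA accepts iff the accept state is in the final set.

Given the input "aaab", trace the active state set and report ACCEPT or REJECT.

Answer: ACCEPT

Derivation:
initial (ε-close {0}): {0,1,2,4,5,6,8,10,12,14}
'a' @ 1: {1,2,3,4,5,6,7,8,10,12,14,15}  ✓accept
'a' @ 2: {1,2,3,4,5,6,7,8,10,12,14,15}  ✓accept
'a' @ 3: {1,2,3,4,5,6,7,8,10,12,14,15}  ✓accept
'b' @ 4: {5,7,15}  ✓accept
after full input: {5,7,15}  (accept=5 in)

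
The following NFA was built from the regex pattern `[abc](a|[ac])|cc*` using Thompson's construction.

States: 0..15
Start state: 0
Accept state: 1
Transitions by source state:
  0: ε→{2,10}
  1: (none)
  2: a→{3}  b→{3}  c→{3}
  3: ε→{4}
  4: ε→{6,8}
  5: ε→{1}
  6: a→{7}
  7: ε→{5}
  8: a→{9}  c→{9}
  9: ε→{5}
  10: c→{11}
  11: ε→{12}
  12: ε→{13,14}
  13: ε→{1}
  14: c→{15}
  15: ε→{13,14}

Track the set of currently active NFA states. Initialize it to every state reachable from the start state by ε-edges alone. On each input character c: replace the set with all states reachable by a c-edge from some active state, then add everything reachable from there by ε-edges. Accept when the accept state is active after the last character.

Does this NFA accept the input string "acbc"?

S₀ = ε-closure({0}) = {0,2,10}
'a' @ 1: {3,4,6,8}
'c' @ 2: {1,5,9}  [accepting]
'b' @ 3: {}  — state set empty
rest 'c' ignored (set empty)
after full input: {}  (accept=1 not in)

Answer: REJECT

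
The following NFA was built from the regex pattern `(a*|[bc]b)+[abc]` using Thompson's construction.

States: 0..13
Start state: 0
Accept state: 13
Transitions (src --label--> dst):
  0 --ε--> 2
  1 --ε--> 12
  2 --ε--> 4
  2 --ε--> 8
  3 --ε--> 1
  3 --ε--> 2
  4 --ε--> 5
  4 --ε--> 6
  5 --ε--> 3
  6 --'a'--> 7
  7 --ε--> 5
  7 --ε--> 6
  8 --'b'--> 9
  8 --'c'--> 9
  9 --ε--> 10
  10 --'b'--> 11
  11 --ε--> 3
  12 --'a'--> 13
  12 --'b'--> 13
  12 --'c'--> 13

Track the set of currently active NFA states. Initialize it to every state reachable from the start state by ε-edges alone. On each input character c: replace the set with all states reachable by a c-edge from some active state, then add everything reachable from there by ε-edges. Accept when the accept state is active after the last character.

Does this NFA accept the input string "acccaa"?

Answer: REJECT

Derivation:
S₀ = ε-closure({0}) = {0,1,2,3,4,5,6,8,12}
'a' @ 1: {1,2,3,4,5,6,7,8,12,13}  (accept∈set)
'c' @ 2: {9,10,13}  (accept∈set)
'c' @ 3: {}  — dead — no transitions
rest 'caa' ignored (set empty)
end set {} — state 13 not in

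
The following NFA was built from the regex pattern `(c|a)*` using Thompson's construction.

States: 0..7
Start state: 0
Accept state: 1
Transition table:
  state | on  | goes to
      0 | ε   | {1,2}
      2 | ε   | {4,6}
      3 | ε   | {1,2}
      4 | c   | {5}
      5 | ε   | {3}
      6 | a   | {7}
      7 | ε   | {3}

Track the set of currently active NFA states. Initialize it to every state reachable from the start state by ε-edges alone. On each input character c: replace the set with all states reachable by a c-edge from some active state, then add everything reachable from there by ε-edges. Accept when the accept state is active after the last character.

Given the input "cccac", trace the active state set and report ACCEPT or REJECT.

Answer: ACCEPT

Derivation:
start: ε-closure({0}) = {0,1,2,4,6}
'c' @ 1: {1,2,3,4,5,6}  (accept∈set)
'c' @ 2: {1,2,3,4,5,6}  (accept∈set)
'c' @ 3: {1,2,3,4,5,6}  (accept∈set)
'a' @ 4: {1,2,3,4,6,7}  (accept∈set)
'c' @ 5: {1,2,3,4,5,6}  (accept∈set)
final: {1,2,3,4,5,6}; accept 1 in set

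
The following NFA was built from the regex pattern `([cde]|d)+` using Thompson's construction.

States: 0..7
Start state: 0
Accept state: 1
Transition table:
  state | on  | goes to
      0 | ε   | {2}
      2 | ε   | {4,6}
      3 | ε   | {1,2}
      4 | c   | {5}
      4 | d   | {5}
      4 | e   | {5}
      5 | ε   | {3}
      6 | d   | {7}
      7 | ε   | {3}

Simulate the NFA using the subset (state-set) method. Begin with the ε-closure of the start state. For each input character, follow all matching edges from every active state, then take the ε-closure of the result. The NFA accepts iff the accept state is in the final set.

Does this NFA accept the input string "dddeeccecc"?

Answer: ACCEPT

Steps:
S₀ = ε-closure({0}) = {0,2,4,6}
'd' @ 1: {1,2,3,4,5,6,7}  (accept∈set)
'd' @ 2: {1,2,3,4,5,6,7}  (accept∈set)
'd' @ 3: {1,2,3,4,5,6,7}  (accept∈set)
'e' @ 4: {1,2,3,4,5,6}  (accept∈set)
'e' @ 5: {1,2,3,4,5,6}  (accept∈set)
'c' @ 6: {1,2,3,4,5,6}  (accept∈set)
'c' @ 7: {1,2,3,4,5,6}  (accept∈set)
'e' @ 8: {1,2,3,4,5,6}  (accept∈set)
'c' @ 9: {1,2,3,4,5,6}  (accept∈set)
'c' @ 10: {1,2,3,4,5,6}  (accept∈set)
end set {1,2,3,4,5,6} — state 1 in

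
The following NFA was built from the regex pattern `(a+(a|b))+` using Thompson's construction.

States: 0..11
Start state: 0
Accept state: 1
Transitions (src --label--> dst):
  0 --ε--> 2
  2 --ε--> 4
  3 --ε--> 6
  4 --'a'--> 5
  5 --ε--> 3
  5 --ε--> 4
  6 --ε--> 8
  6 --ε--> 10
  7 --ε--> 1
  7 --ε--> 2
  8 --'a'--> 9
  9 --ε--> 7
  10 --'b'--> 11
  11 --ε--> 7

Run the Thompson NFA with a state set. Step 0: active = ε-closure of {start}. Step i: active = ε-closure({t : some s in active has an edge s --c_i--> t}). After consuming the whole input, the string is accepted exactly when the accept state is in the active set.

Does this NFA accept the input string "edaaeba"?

Answer: REJECT

Derivation:
start: ε-closure({0}) = {0,2,4}
'e' @ 1: {}  — dead — no transitions
rest 'daaeba' ignored (set empty)
final: {}; accept 1 not in set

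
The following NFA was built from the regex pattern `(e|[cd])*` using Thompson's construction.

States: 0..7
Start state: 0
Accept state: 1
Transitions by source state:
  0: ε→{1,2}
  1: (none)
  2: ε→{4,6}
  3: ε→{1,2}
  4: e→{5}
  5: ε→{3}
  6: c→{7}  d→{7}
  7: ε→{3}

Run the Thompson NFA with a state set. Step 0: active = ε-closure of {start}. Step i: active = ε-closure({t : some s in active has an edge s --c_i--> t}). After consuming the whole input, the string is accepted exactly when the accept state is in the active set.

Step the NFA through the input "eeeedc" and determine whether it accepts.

initial (ε-close {0}): {0,1,2,4,6}
'e' @ 1: {1,2,3,4,5,6}  (accept∈set)
'e' @ 2: {1,2,3,4,5,6}  (accept∈set)
'e' @ 3: {1,2,3,4,5,6}  (accept∈set)
'e' @ 4: {1,2,3,4,5,6}  (accept∈set)
'd' @ 5: {1,2,3,4,6,7}  (accept∈set)
'c' @ 6: {1,2,3,4,6,7}  (accept∈set)
end set {1,2,3,4,6,7} — state 1 in

Answer: ACCEPT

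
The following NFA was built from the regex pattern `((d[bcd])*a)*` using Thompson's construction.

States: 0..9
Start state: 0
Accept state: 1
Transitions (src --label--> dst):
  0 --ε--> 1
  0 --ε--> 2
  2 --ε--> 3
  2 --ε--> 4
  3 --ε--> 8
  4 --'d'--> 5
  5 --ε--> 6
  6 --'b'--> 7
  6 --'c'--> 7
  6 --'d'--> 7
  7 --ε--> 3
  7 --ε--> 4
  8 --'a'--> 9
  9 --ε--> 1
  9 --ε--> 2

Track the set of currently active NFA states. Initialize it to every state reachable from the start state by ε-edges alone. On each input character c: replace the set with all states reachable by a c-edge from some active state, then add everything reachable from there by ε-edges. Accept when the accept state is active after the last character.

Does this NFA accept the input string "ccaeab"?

Answer: REJECT

Steps:
initial (ε-close {0}): {0,1,2,3,4,8}
'c' @ 1: {}  — dead — no transitions
rest 'caeab' ignored (set empty)
after full input: {}  (accept=1 not in)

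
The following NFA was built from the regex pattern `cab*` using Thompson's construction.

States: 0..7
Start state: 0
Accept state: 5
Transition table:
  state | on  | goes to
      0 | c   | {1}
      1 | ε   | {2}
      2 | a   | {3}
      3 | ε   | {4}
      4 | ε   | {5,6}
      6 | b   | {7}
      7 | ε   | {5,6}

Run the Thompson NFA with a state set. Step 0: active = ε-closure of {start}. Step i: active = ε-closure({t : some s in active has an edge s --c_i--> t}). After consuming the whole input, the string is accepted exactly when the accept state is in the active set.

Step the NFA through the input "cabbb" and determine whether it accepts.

S₀ = ε-closure({0}) = {0}
'c' @ 1: {1,2}
'a' @ 2: {3,4,5,6}  ✓accept
'b' @ 3: {5,6,7}  ✓accept
'b' @ 4: {5,6,7}  ✓accept
'b' @ 5: {5,6,7}  ✓accept
final: {5,6,7}; accept 5 in set

Answer: ACCEPT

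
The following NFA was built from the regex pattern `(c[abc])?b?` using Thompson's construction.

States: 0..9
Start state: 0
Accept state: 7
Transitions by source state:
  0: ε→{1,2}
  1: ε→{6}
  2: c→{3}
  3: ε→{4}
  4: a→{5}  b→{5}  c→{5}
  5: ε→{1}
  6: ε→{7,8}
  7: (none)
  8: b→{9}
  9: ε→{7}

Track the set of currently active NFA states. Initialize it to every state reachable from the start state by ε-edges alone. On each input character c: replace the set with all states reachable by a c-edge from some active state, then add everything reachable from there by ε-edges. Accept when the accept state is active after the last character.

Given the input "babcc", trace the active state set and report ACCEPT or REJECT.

Answer: REJECT

Steps:
start: ε-closure({0}) = {0,1,2,6,7,8}
'b' @ 1: {7,9}  ✓accept
'a' @ 2: {}  — state set empty
rest 'bcc' ignored (set empty)
final: {}; accept 7 not in set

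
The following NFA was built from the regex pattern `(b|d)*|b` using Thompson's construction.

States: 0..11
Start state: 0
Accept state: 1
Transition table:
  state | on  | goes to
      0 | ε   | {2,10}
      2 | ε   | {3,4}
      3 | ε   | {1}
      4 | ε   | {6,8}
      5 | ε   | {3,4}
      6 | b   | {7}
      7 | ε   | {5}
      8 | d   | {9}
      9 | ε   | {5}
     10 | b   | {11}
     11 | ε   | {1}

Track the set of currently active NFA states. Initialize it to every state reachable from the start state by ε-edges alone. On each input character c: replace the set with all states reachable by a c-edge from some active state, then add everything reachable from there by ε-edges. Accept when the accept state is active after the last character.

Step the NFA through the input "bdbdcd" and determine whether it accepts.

Answer: REJECT

Steps:
start: ε-closure({0}) = {0,1,2,3,4,6,8,10}
'b' @ 1: {1,3,4,5,6,7,8,11}  [accepting]
'd' @ 2: {1,3,4,5,6,8,9}  [accepting]
'b' @ 3: {1,3,4,5,6,7,8}  [accepting]
'd' @ 4: {1,3,4,5,6,8,9}  [accepting]
'c' @ 5: {}  — no active states
rest 'd' ignored (set empty)
end set {} — state 1 not in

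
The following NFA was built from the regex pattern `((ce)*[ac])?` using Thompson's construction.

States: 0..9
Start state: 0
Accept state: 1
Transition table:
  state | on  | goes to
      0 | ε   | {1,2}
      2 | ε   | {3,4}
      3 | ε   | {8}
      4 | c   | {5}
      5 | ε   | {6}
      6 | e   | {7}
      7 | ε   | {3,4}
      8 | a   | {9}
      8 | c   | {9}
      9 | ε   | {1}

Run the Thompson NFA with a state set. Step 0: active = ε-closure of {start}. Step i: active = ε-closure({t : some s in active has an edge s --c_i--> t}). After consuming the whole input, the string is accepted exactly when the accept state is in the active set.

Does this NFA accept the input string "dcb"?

initial (ε-close {0}): {0,1,2,3,4,8}
'd' @ 1: {}  — dead — no transitions
rest 'cb' ignored (set empty)
after full input: {}  (accept=1 not in)

Answer: REJECT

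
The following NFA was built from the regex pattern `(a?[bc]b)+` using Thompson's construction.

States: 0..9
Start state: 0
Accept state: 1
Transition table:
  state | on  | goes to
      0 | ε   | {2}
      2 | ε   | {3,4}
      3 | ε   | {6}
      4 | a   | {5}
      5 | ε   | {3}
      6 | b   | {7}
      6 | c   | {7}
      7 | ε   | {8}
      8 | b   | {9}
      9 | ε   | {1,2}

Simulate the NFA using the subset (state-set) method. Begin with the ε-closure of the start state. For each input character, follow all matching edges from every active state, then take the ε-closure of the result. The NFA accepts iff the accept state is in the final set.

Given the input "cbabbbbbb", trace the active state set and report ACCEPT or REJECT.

Answer: ACCEPT

Derivation:
start: ε-closure({0}) = {0,2,3,4,6}
'c' @ 1: {7,8}
'b' @ 2: {1,2,3,4,6,9}  ✓accept
'a' @ 3: {3,5,6}
'b' @ 4: {7,8}
'b' @ 5: {1,2,3,4,6,9}  ✓accept
'b' @ 6: {7,8}
'b' @ 7: {1,2,3,4,6,9}  ✓accept
'b' @ 8: {7,8}
'b' @ 9: {1,2,3,4,6,9}  ✓accept
final: {1,2,3,4,6,9}; accept 1 in set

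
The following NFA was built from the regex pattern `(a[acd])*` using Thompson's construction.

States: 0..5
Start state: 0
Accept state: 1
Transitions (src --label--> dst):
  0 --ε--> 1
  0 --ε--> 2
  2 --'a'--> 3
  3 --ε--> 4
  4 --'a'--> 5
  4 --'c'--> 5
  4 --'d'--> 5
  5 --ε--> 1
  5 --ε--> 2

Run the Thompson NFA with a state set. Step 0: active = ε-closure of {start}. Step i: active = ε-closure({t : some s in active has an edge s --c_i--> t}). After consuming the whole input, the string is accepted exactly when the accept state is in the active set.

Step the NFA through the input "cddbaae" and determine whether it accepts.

initial (ε-close {0}): {0,1,2}
'c' @ 1: {}  — no active states
rest 'ddbaae' ignored (set empty)
end set {} — state 1 not in

Answer: REJECT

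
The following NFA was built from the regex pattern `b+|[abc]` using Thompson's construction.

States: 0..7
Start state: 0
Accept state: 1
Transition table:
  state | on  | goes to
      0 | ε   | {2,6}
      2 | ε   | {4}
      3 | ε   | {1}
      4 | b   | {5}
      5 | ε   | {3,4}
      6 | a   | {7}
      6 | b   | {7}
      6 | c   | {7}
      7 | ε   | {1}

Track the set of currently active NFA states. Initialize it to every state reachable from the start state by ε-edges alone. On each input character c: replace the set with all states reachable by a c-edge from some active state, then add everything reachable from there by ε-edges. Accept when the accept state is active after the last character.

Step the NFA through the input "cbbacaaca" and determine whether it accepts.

start: ε-closure({0}) = {0,2,4,6}
'c' @ 1: {1,7}  ✓accept
'b' @ 2: {}  — state set empty
rest 'bacaaca' ignored (set empty)
final: {}; accept 1 not in set

Answer: REJECT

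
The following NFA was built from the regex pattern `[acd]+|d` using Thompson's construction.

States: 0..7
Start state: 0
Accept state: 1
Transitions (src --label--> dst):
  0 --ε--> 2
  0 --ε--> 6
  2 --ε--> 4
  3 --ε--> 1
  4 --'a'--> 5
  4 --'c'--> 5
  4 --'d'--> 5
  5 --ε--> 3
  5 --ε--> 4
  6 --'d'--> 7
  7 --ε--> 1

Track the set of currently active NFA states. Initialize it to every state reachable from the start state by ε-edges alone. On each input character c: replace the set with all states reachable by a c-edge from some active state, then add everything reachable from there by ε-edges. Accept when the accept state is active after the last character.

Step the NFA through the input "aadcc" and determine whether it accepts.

start: ε-closure({0}) = {0,2,4,6}
'a' @ 1: {1,3,4,5}  (accept∈set)
'a' @ 2: {1,3,4,5}  (accept∈set)
'd' @ 3: {1,3,4,5}  (accept∈set)
'c' @ 4: {1,3,4,5}  (accept∈set)
'c' @ 5: {1,3,4,5}  (accept∈set)
end set {1,3,4,5} — state 1 in

Answer: ACCEPT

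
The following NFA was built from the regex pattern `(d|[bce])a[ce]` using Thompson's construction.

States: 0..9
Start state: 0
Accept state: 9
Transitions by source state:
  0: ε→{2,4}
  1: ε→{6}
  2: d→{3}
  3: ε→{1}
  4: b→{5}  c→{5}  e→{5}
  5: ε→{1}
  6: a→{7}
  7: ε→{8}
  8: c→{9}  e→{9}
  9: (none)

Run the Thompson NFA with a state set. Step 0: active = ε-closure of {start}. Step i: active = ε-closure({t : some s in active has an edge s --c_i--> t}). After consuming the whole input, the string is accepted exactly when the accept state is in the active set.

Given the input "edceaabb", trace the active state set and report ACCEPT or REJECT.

initial (ε-close {0}): {0,2,4}
'e' @ 1: {1,5,6}
'd' @ 2: {}  — no active states
rest 'ceaabb' ignored (set empty)
final: {}; accept 9 not in set

Answer: REJECT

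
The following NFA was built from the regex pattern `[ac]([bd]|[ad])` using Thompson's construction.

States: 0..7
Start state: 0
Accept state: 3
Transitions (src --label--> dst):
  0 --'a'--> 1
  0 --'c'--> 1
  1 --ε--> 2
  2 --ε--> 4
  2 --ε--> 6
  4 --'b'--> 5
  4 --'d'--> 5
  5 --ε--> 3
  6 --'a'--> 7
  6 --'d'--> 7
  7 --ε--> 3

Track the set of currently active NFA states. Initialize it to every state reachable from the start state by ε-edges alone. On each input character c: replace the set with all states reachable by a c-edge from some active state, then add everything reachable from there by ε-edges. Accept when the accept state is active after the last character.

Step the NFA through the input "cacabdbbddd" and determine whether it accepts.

S₀ = ε-closure({0}) = {0}
'c' @ 1: {1,2,4,6}
'a' @ 2: {3,7}  ✓accept
'c' @ 3: {}  — dead — no transitions
rest 'abdbbddd' ignored (set empty)
after full input: {}  (accept=3 not in)

Answer: REJECT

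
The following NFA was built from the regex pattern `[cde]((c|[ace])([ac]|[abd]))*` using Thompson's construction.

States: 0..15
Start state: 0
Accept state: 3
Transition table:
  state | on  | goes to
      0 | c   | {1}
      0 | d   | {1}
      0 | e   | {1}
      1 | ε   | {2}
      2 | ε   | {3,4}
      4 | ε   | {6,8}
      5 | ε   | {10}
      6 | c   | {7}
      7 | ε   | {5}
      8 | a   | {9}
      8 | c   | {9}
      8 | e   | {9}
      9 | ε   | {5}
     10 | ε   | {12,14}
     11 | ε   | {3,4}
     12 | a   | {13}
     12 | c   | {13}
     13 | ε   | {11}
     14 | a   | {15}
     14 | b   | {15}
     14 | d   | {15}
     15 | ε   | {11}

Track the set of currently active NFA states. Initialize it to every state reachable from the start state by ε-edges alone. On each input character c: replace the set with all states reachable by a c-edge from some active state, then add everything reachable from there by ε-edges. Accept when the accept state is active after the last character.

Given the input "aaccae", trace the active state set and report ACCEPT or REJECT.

Answer: REJECT

Steps:
S₀ = ε-closure({0}) = {0}
'a' @ 1: {}  — state set empty
rest 'accae' ignored (set empty)
end set {} — state 3 not in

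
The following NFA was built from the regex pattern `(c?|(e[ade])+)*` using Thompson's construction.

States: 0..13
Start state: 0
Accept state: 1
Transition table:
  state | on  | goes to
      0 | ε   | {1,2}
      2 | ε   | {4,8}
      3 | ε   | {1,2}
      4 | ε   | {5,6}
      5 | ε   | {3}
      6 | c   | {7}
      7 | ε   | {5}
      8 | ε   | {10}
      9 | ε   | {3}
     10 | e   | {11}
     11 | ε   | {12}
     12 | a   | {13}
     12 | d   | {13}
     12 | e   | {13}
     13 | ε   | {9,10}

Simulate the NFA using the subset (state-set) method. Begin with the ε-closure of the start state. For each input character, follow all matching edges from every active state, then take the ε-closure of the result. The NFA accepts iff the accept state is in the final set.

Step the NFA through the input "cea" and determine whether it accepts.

S₀ = ε-closure({0}) = {0,1,2,3,4,5,6,8,10}
'c' @ 1: {1,2,3,4,5,6,7,8,10}  (accept∈set)
'e' @ 2: {11,12}
'a' @ 3: {1,2,3,4,5,6,8,9,10,13}  (accept∈set)
end set {1,2,3,4,5,6,8,9,10,13} — state 1 in

Answer: ACCEPT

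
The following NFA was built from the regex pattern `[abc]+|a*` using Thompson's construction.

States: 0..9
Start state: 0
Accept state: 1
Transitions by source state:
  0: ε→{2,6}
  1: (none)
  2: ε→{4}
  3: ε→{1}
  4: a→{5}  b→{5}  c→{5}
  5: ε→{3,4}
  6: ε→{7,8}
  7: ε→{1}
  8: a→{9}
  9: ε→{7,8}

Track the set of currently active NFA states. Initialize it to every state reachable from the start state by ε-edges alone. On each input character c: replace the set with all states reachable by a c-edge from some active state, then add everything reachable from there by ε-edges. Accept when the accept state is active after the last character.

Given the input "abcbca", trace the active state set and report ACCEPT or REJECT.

start: ε-closure({0}) = {0,1,2,4,6,7,8}
'a' @ 1: {1,3,4,5,7,8,9}  ✓accept
'b' @ 2: {1,3,4,5}  ✓accept
'c' @ 3: {1,3,4,5}  ✓accept
'b' @ 4: {1,3,4,5}  ✓accept
'c' @ 5: {1,3,4,5}  ✓accept
'a' @ 6: {1,3,4,5}  ✓accept
end set {1,3,4,5} — state 1 in

Answer: ACCEPT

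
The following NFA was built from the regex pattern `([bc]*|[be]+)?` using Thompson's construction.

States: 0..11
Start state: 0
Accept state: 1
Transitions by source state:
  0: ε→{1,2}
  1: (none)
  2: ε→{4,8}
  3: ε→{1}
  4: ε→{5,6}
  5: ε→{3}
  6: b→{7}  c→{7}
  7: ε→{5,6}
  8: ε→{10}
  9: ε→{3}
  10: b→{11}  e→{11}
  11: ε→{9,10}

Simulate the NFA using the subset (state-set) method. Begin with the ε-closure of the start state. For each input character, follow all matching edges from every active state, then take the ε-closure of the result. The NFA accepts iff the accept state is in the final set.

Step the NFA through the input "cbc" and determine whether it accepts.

Answer: ACCEPT

Steps:
S₀ = ε-closure({0}) = {0,1,2,3,4,5,6,8,10}
'c' @ 1: {1,3,5,6,7}  [accepting]
'b' @ 2: {1,3,5,6,7}  [accepting]
'c' @ 3: {1,3,5,6,7}  [accepting]
after full input: {1,3,5,6,7}  (accept=1 in)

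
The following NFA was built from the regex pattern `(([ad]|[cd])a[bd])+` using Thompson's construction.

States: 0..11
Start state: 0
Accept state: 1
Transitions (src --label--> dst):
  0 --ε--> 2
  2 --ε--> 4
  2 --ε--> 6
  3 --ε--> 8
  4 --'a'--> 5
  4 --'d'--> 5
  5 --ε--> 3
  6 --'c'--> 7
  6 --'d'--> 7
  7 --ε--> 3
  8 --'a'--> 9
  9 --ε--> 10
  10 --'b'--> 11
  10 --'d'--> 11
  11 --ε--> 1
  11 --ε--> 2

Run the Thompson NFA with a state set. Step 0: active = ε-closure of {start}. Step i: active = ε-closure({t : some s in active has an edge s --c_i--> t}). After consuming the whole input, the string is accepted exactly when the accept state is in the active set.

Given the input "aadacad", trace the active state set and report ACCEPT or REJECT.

Answer: REJECT

Derivation:
initial (ε-close {0}): {0,2,4,6}
'a' @ 1: {3,5,8}
'a' @ 2: {9,10}
'd' @ 3: {1,2,4,6,11}  ✓accept
'a' @ 4: {3,5,8}
'c' @ 5: {}  — no active states
rest 'ad' ignored (set empty)
after full input: {}  (accept=1 not in)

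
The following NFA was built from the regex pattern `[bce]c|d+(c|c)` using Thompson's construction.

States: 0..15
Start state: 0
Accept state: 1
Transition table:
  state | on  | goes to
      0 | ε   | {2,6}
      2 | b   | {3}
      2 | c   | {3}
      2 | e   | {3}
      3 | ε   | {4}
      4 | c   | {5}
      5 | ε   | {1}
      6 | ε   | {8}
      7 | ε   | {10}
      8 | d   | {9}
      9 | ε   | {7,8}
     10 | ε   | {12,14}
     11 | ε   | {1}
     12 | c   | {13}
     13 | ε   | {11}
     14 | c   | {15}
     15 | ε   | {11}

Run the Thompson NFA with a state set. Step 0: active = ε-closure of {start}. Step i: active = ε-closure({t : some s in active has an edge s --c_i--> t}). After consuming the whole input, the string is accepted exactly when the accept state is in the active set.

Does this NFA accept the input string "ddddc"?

Answer: ACCEPT

Derivation:
S₀ = ε-closure({0}) = {0,2,6,8}
'd' @ 1: {7,8,9,10,12,14}
'd' @ 2: {7,8,9,10,12,14}
'd' @ 3: {7,8,9,10,12,14}
'd' @ 4: {7,8,9,10,12,14}
'c' @ 5: {1,11,13,15}  [accepting]
after full input: {1,11,13,15}  (accept=1 in)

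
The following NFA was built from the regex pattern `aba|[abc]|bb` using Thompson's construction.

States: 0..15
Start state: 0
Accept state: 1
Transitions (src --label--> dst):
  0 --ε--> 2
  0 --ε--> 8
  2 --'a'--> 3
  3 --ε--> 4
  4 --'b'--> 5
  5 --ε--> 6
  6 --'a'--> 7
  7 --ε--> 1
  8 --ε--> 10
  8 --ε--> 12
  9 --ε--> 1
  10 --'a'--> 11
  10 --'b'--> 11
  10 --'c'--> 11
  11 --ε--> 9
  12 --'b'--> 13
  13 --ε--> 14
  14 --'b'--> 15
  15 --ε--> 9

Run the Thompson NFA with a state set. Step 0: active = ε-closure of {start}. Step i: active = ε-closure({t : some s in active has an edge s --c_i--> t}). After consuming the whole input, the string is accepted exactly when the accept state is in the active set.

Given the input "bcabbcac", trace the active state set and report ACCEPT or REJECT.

Answer: REJECT

Steps:
start: ε-closure({0}) = {0,2,8,10,12}
'b' @ 1: {1,9,11,13,14}  [accepting]
'c' @ 2: {}  — dead — no transitions
rest 'abbcac' ignored (set empty)
after full input: {}  (accept=1 not in)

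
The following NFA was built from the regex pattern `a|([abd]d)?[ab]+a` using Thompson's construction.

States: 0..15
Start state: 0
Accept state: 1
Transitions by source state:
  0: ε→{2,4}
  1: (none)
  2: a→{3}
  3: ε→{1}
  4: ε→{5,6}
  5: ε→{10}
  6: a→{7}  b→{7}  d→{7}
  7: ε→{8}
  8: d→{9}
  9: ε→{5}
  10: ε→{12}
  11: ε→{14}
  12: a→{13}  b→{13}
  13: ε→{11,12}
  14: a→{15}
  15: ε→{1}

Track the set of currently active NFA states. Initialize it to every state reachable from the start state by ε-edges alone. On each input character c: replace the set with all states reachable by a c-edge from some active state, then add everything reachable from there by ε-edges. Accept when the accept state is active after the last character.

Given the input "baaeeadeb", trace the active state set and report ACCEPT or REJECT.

S₀ = ε-closure({0}) = {0,2,4,5,6,10,12}
'b' @ 1: {7,8,11,12,13,14}
'a' @ 2: {1,11,12,13,14,15}  (accept∈set)
'a' @ 3: {1,11,12,13,14,15}  (accept∈set)
'e' @ 4: {}  — dead — no transitions
rest 'eadeb' ignored (set empty)
after full input: {}  (accept=1 not in)

Answer: REJECT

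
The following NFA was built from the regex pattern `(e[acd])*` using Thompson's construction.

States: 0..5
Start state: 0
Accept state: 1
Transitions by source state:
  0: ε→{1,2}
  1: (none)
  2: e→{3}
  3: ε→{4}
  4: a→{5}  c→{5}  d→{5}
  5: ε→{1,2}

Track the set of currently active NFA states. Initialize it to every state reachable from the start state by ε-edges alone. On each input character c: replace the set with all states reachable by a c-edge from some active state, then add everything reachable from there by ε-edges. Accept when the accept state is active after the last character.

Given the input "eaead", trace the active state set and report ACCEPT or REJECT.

S₀ = ε-closure({0}) = {0,1,2}
'e' @ 1: {3,4}
'a' @ 2: {1,2,5}  [accepting]
'e' @ 3: {3,4}
'a' @ 4: {1,2,5}  [accepting]
'd' @ 5: {}  — no active states
after full input: {}  (accept=1 not in)

Answer: REJECT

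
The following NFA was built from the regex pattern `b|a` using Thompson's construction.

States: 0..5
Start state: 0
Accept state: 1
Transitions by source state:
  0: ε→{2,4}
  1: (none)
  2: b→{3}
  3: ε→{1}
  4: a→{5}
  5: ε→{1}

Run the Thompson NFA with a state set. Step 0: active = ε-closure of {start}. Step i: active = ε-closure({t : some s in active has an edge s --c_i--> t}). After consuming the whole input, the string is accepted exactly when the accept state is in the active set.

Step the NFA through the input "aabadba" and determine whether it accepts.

Answer: REJECT

Derivation:
initial (ε-close {0}): {0,2,4}
'a' @ 1: {1,5}  ✓accept
'a' @ 2: {}  — no active states
rest 'badba' ignored (set empty)
end set {} — state 1 not in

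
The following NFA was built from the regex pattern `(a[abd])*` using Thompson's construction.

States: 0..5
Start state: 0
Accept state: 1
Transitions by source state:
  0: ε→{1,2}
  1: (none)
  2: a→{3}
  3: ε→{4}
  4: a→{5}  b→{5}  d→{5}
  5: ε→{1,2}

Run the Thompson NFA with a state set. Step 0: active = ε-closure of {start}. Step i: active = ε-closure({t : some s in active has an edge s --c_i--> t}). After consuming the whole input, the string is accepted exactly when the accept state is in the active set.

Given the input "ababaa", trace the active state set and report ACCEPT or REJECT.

initial (ε-close {0}): {0,1,2}
'a' @ 1: {3,4}
'b' @ 2: {1,2,5}  [accepting]
'a' @ 3: {3,4}
'b' @ 4: {1,2,5}  [accepting]
'a' @ 5: {3,4}
'a' @ 6: {1,2,5}  [accepting]
after full input: {1,2,5}  (accept=1 in)

Answer: ACCEPT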